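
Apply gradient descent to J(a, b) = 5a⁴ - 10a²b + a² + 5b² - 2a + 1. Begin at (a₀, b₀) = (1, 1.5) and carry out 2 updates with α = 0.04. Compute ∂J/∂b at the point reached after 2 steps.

11.6861056

∇J = (20a³ - 20ab + 2a - 2, -10a² + 10b)
(a₁, b₁) = (1, 1.5) − 0.04·(-10, 5) = (1.4, 1.3)
(a₂, b₂) = (1.4, 1.3) − 0.04·(19.28, -6.6) = (0.6288, 1.564)
∂J/∂b at (0.6288, 1.564) = 11.6861056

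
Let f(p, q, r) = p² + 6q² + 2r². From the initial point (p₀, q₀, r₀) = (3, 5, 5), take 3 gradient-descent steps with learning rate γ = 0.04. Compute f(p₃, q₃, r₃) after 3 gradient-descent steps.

25.987688042496

∇f = (2p, 12q, 4r)
Step 1: at (3, 5, 5), ∇f = (6, 60, 20) → (3, 5, 5) − 0.04·(6, 60, 20) = (2.76, 2.6, 4.2)
Step 2: at (2.76, 2.6, 4.2), ∇f = (5.52, 31.2, 16.8) → (2.76, 2.6, 4.2) − 0.04·(5.52, 31.2, 16.8) = (2.5392, 1.352, 3.528)
Step 3: at (2.5392, 1.352, 3.528), ∇f = (5.0784, 16.224, 14.112) → (2.5392, 1.352, 3.528) − 0.04·(5.0784, 16.224, 14.112) = (2.336064, 0.70304, 2.96352)
f(2.336064, 0.70304, 2.96352) = 25.987688042496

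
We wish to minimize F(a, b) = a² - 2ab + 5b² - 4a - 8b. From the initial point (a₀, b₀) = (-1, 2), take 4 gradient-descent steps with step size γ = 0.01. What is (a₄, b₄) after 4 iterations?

(-0.62717824, 1.52939392)

∇F = (2a - 2b - 4, -2a + 10b - 8)
Step 1: at (-1, 2), ∇F = (-10, 14) → (-1, 2) − 0.01·(-10, 14) = (-0.9, 1.86)
Step 2: at (-0.9, 1.86), ∇F = (-9.52, 12.4) → (-0.9, 1.86) − 0.01·(-9.52, 12.4) = (-0.8048, 1.736)
Step 3: at (-0.8048, 1.736), ∇F = (-9.0816, 10.9696) → (-0.8048, 1.736) − 0.01·(-9.0816, 10.9696) = (-0.713984, 1.626304)
Step 4: at (-0.713984, 1.626304), ∇F = (-8.680576, 9.691008) → (-0.713984, 1.626304) − 0.01·(-8.680576, 9.691008) = (-0.62717824, 1.52939392)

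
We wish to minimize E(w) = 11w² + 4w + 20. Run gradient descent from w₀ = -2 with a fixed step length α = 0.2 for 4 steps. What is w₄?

-243.152

E′(w) = 22w + 4
w₁ = -2 − 0.2·(-40) = 6
w₂ = 6 − 0.2·136 = -21.2
w₃ = -21.2 − 0.2·(-462.4) = 71.28
w₄ = 71.28 − 0.2·1572.16 = -243.152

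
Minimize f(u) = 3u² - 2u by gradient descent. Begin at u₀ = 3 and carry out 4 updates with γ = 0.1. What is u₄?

0.4016

f′(u) = 6u - 2
u₁ = 3 − 0.1·16 = 1.4
u₂ = 1.4 − 0.1·6.4 = 0.76
u₃ = 0.76 − 0.1·2.56 = 0.504
u₄ = 0.504 − 0.1·1.024 = 0.4016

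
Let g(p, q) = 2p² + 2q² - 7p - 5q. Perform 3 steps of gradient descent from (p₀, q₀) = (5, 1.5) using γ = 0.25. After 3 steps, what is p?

1.75

∇g = (4p - 7, 4q - 5)
Step 1: at (5, 1.5), ∇g = (13, 1) → (5, 1.5) − 0.25·(13, 1) = (1.75, 1.25)
Step 2: at (1.75, 1.25), ∇g = (0, 0) → (1.75, 1.25) − 0.25·(0, 0) = (1.75, 1.25)
Step 3: at (1.75, 1.25), ∇g = (0, 0) → (1.75, 1.25) − 0.25·(0, 0) = (1.75, 1.25)
p = 1.75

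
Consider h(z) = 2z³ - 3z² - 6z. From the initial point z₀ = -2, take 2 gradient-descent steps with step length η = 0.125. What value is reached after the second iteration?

h′(z) = 6z² - 6z - 6
z₁ = -2 − 0.125·30 = -5.75
z₂ = -5.75 − 0.125·226.875 = -34.109375

-34.109375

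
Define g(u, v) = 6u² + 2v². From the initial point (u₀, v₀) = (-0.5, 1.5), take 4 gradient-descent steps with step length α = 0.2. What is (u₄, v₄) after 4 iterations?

(-1.9208, 0.0024)

∇g = (12u, 4v)
Step 1: at (-0.5, 1.5), ∇g = (-6, 6) → (-0.5, 1.5) − 0.2·(-6, 6) = (0.7, 0.3)
Step 2: at (0.7, 0.3), ∇g = (8.4, 1.2) → (0.7, 0.3) − 0.2·(8.4, 1.2) = (-0.98, 0.06)
Step 3: at (-0.98, 0.06), ∇g = (-11.76, 0.24) → (-0.98, 0.06) − 0.2·(-11.76, 0.24) = (1.372, 0.012)
Step 4: at (1.372, 0.012), ∇g = (16.464, 0.048) → (1.372, 0.012) − 0.2·(16.464, 0.048) = (-1.9208, 0.0024)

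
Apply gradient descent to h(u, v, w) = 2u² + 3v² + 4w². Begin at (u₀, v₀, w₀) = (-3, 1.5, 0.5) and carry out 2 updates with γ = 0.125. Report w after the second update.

0

∇h = (4u, 6v, 8w)
(u₁, v₁, w₁) = (-3, 1.5, 0.5) − 0.125·(-12, 9, 4) = (-1.5, 0.375, 0)
(u₂, v₂, w₂) = (-1.5, 0.375, 0) − 0.125·(-6, 2.25, 0) = (-0.75, 0.09375, 0)
w = 0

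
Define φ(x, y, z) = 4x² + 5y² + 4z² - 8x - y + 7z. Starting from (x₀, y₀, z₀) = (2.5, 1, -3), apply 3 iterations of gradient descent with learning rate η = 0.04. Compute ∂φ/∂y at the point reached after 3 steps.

1.944

∇φ = (8x - 8, 10y - 1, 8z + 7)
(x₁, y₁, z₁) = (2.5, 1, -3) − 0.04·(12, 9, -17) = (2.02, 0.64, -2.32)
(x₂, y₂, z₂) = (2.02, 0.64, -2.32) − 0.04·(8.16, 5.4, -11.56) = (1.6936, 0.424, -1.8576)
(x₃, y₃, z₃) = (1.6936, 0.424, -1.8576) − 0.04·(5.5488, 3.24, -7.8608) = (1.471648, 0.2944, -1.543168)
∂φ/∂y at (1.471648, 0.2944, -1.543168) = 1.944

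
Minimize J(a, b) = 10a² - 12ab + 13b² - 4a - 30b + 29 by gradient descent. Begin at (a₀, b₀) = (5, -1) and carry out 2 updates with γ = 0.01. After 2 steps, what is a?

∇J = (20a - 12b - 4, -12a + 26b - 30)
Step 1: at (5, -1), ∇J = (108, -116) → (5, -1) − 0.01·(108, -116) = (3.92, 0.16)
Step 2: at (3.92, 0.16), ∇J = (72.48, -72.88) → (3.92, 0.16) − 0.01·(72.48, -72.88) = (3.1952, 0.8888)
a = 3.1952

3.1952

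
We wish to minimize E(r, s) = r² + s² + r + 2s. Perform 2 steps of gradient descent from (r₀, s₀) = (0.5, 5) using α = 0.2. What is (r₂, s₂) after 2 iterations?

∇E = (2r + 1, 2s + 2)
(r₁, s₁) = (0.5, 5) − 0.2·(2, 12) = (0.1, 2.6)
(r₂, s₂) = (0.1, 2.6) − 0.2·(1.2, 7.2) = (-0.14, 1.16)

(-0.14, 1.16)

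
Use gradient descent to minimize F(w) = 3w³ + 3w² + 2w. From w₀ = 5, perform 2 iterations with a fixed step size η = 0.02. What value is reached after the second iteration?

F′(w) = 9w² + 6w + 2
Step 1: F′(5) = 257; w₁ = 5 − 0.02·257 = -0.14
Step 2: F′(-0.14) = 1.3364; w₂ = -0.14 − 0.02·1.3364 = -0.166728

-0.166728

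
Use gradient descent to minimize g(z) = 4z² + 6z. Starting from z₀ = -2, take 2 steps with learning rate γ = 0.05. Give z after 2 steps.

-1.2

g′(z) = 8z + 6
Step 1: g′(-2) = -10; z₁ = -2 − 0.05·(-10) = -1.5
Step 2: g′(-1.5) = -6; z₂ = -1.5 − 0.05·(-6) = -1.2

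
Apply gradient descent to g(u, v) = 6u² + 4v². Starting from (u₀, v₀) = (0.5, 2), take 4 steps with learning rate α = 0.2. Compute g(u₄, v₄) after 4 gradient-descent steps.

∇g = (12u, 8v)
Step 1: at (0.5, 2), ∇g = (6, 16) → (0.5, 2) − 0.2·(6, 16) = (-0.7, -1.2)
Step 2: at (-0.7, -1.2), ∇g = (-8.4, -9.6) → (-0.7, -1.2) − 0.2·(-8.4, -9.6) = (0.98, 0.72)
Step 3: at (0.98, 0.72), ∇g = (11.76, 5.76) → (0.98, 0.72) − 0.2·(11.76, 5.76) = (-1.372, -0.432)
Step 4: at (-1.372, -0.432), ∇g = (-16.464, -3.456) → (-1.372, -0.432) − 0.2·(-16.464, -3.456) = (1.9208, 0.2592)
g(1.9208, 0.2592) = 22.4055744

22.4055744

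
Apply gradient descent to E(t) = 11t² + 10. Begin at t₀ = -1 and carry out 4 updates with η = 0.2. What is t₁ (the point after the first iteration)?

E′(t) = 22t
t₁ = -1 − 0.2·(-22) = 3.4

3.4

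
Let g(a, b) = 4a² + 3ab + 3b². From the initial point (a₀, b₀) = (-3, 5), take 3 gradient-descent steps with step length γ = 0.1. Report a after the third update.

∇g = (8a + 3b, 3a + 6b)
Step 1: at (-3, 5), ∇g = (-9, 21) → (-3, 5) − 0.1·(-9, 21) = (-2.1, 2.9)
Step 2: at (-2.1, 2.9), ∇g = (-8.1, 11.1) → (-2.1, 2.9) − 0.1·(-8.1, 11.1) = (-1.29, 1.79)
Step 3: at (-1.29, 1.79), ∇g = (-4.95, 6.87) → (-1.29, 1.79) − 0.1·(-4.95, 6.87) = (-0.795, 1.103)
a = -0.795

-0.795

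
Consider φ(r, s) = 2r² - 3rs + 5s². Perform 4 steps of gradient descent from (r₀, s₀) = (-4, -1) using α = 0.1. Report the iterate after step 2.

(-1.98, -0.81)

∇φ = (4r - 3s, -3r + 10s)
(r₁, s₁) = (-4, -1) − 0.1·(-13, 2) = (-2.7, -1.2)
(r₂, s₂) = (-2.7, -1.2) − 0.1·(-7.2, -3.9) = (-1.98, -0.81)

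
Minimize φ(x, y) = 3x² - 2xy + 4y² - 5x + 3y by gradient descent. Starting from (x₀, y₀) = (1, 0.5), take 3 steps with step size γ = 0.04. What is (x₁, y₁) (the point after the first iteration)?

(1, 0.3)

∇φ = (6x - 2y - 5, -2x + 8y + 3)
Step 1: at (1, 0.5), ∇φ = (0, 5) → (1, 0.5) − 0.04·(0, 5) = (1, 0.3)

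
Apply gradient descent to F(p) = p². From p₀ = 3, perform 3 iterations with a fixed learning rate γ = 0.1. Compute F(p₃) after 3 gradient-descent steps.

2.359296

F′(p) = 2p
Step 1: F′(3) = 6; p₁ = 3 − 0.1·6 = 2.4
Step 2: F′(2.4) = 4.8; p₂ = 2.4 − 0.1·4.8 = 1.92
Step 3: F′(1.92) = 3.84; p₃ = 1.92 − 0.1·3.84 = 1.536
F(1.536) = 2.359296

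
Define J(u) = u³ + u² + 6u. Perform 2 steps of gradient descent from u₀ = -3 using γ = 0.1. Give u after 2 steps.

J′(u) = 3u² + 2u + 6
u₁ = -3 − 0.1·27 = -5.7
u₂ = -5.7 − 0.1·92.07 = -14.907

-14.907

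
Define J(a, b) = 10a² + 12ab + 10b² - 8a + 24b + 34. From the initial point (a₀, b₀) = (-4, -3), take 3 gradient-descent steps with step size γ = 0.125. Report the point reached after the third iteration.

∇J = (20a + 12b - 8, 12a + 20b + 24)
Step 1: at (-4, -3), ∇J = (-124, -84) → (-4, -3) − 0.125·(-124, -84) = (11.5, 7.5)
Step 2: at (11.5, 7.5), ∇J = (312, 312) → (11.5, 7.5) − 0.125·(312, 312) = (-27.5, -31.5)
Step 3: at (-27.5, -31.5), ∇J = (-936, -936) → (-27.5, -31.5) − 0.125·(-936, -936) = (89.5, 85.5)

(89.5, 85.5)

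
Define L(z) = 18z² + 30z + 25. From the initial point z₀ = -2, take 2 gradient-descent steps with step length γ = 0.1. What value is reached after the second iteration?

-8.72

L′(z) = 36z + 30
z₁ = -2 − 0.1·(-42) = 2.2
z₂ = 2.2 − 0.1·109.2 = -8.72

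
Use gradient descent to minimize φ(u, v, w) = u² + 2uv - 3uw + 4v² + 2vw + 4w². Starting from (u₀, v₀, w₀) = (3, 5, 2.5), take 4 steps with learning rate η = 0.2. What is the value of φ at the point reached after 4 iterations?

∇φ = (2u + 2v - 3w, 2u + 8v + 2w, -3u + 2v + 8w)
Step 1: at (3, 5, 2.5), ∇φ = (8.5, 51, 21) → (3, 5, 2.5) − 0.2·(8.5, 51, 21) = (1.3, -5.2, -1.7)
Step 2: at (1.3, -5.2, -1.7), ∇φ = (-2.7, -42.4, -27.9) → (1.3, -5.2, -1.7) − 0.2·(-2.7, -42.4, -27.9) = (1.84, 3.28, 3.88)
Step 3: at (1.84, 3.28, 3.88), ∇φ = (-1.4, 37.68, 32.08) → (1.84, 3.28, 3.88) − 0.2·(-1.4, 37.68, 32.08) = (2.12, -4.256, -2.536)
Step 4: at (2.12, -4.256, -2.536), ∇φ = (3.336, -34.88, -35.16) → (2.12, -4.256, -2.536) − 0.2·(3.336, -34.88, -35.16) = (1.4528, 2.72, 4.496)
φ(1.4528, 2.72, 4.496) = 125.32639744

125.32639744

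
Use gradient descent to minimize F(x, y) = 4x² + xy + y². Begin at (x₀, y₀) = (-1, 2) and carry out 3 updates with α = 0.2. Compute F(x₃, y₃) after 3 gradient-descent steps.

∇F = (8x + y, x + 2y)
Step 1: at (-1, 2), ∇F = (-6, 3) → (-1, 2) − 0.2·(-6, 3) = (0.2, 1.4)
Step 2: at (0.2, 1.4), ∇F = (3, 3) → (0.2, 1.4) − 0.2·(3, 3) = (-0.4, 0.8)
Step 3: at (-0.4, 0.8), ∇F = (-2.4, 1.2) → (-0.4, 0.8) − 0.2·(-2.4, 1.2) = (0.08, 0.56)
F(0.08, 0.56) = 0.384

0.384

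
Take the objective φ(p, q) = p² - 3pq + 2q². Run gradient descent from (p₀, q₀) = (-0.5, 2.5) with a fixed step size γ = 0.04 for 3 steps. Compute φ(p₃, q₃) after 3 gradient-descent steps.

2.942526619648

∇φ = (2p - 3q, -3p + 4q)
(p₁, q₁) = (-0.5, 2.5) − 0.04·(-8.5, 11.5) = (-0.16, 2.04)
(p₂, q₂) = (-0.16, 2.04) − 0.04·(-6.44, 8.64) = (0.0976, 1.6944)
(p₃, q₃) = (0.0976, 1.6944) − 0.04·(-4.888, 6.4848) = (0.29312, 1.435008)
φ(0.29312, 1.435008) = 2.942526619648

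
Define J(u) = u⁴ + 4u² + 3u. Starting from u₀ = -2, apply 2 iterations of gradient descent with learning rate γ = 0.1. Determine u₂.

-6.05

J′(u) = 4u³ + 8u + 3
Step 1: J′(-2) = -45; u₁ = -2 − 0.1·(-45) = 2.5
Step 2: J′(2.5) = 85.5; u₂ = 2.5 − 0.1·85.5 = -6.05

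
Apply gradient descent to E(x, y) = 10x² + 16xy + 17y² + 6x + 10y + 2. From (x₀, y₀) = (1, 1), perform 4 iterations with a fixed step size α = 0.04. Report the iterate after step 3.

(-0.481088, -0.926912)

∇E = (20x + 16y + 6, 16x + 34y + 10)
(x₁, y₁) = (1, 1) − 0.04·(42, 60) = (-0.68, -1.4)
(x₂, y₂) = (-0.68, -1.4) − 0.04·(-30, -48.48) = (0.52, 0.5392)
(x₃, y₃) = (0.52, 0.5392) − 0.04·(25.0272, 36.6528) = (-0.481088, -0.926912)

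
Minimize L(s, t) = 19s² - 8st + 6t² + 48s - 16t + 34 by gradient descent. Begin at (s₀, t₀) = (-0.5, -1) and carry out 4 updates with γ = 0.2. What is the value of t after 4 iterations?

∇L = (38s - 8t + 48, -8s + 12t - 16)
(s₁, t₁) = (-0.5, -1) − 0.2·(37, -24) = (-7.9, 3.8)
(s₂, t₂) = (-7.9, 3.8) − 0.2·(-282.6, 92.8) = (48.62, -14.76)
(s₃, t₃) = (48.62, -14.76) − 0.2·(2013.64, -582.08) = (-354.108, 101.656)
(s₄, t₄) = (-354.108, 101.656) − 0.2·(-14221.352, 4036.736) = (2490.1624, -705.6912)
t = -705.6912

-705.6912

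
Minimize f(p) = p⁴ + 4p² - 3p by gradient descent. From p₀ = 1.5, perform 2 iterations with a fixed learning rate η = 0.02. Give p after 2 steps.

0.84939

f′(p) = 4p³ + 8p - 3
Step 1: f′(1.5) = 22.5; p₁ = 1.5 − 0.02·22.5 = 1.05
Step 2: f′(1.05) = 10.0305; p₂ = 1.05 − 0.02·10.0305 = 0.84939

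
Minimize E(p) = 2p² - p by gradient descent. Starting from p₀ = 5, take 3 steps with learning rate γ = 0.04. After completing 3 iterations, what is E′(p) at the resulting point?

11.261376

E′(p) = 4p - 1
p₁ = 5 − 0.04·19 = 4.24
p₂ = 4.24 − 0.04·15.96 = 3.6016
p₃ = 3.6016 − 0.04·13.4064 = 3.065344
E′(p) at (3.065344) = 11.261376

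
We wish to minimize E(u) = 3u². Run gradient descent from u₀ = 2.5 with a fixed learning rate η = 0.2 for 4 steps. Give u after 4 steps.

0.004

E′(u) = 6u
u₁ = 2.5 − 0.2·15 = -0.5
u₂ = -0.5 − 0.2·(-3) = 0.1
u₃ = 0.1 − 0.2·0.6 = -0.02
u₄ = -0.02 − 0.2·(-0.12) = 0.004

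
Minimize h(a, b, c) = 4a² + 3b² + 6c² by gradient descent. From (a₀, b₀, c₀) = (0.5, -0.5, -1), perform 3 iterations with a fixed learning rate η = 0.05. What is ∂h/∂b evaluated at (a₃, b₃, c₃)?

-1.029

∇h = (8a, 6b, 12c)
(a₁, b₁, c₁) = (0.5, -0.5, -1) − 0.05·(4, -3, -12) = (0.3, -0.35, -0.4)
(a₂, b₂, c₂) = (0.3, -0.35, -0.4) − 0.05·(2.4, -2.1, -4.8) = (0.18, -0.245, -0.16)
(a₃, b₃, c₃) = (0.18, -0.245, -0.16) − 0.05·(1.44, -1.47, -1.92) = (0.108, -0.1715, -0.064)
∂h/∂b at (0.108, -0.1715, -0.064) = -1.029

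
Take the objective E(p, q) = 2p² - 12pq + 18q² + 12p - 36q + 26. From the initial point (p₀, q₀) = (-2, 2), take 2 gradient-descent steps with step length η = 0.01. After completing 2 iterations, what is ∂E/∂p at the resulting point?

-7.2

∇E = (4p - 12q + 12, -12p + 36q - 36)
(p₁, q₁) = (-2, 2) − 0.01·(-20, 60) = (-1.8, 1.4)
(p₂, q₂) = (-1.8, 1.4) − 0.01·(-12, 36) = (-1.68, 1.04)
∂E/∂p at (-1.68, 1.04) = -7.2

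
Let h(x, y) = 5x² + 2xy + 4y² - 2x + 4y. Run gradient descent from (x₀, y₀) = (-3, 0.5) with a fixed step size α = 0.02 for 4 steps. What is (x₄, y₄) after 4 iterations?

∇h = (10x + 2y - 2, 2x + 8y + 4)
Step 1: at (-3, 0.5), ∇h = (-31, 2) → (-3, 0.5) − 0.02·(-31, 2) = (-2.38, 0.46)
Step 2: at (-2.38, 0.46), ∇h = (-24.88, 2.92) → (-2.38, 0.46) − 0.02·(-24.88, 2.92) = (-1.8824, 0.4016)
Step 3: at (-1.8824, 0.4016), ∇h = (-20.0208, 3.448) → (-1.8824, 0.4016) − 0.02·(-20.0208, 3.448) = (-1.481984, 0.33264)
Step 4: at (-1.481984, 0.33264), ∇h = (-16.15456, 3.697152) → (-1.481984, 0.33264) − 0.02·(-16.15456, 3.697152) = (-1.1588928, 0.25869696)

(-1.1588928, 0.25869696)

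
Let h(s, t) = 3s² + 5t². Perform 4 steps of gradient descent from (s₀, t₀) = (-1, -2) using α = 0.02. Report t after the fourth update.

∇h = (6s, 10t)
(s₁, t₁) = (-1, -2) − 0.02·(-6, -20) = (-0.88, -1.6)
(s₂, t₂) = (-0.88, -1.6) − 0.02·(-5.28, -16) = (-0.7744, -1.28)
(s₃, t₃) = (-0.7744, -1.28) − 0.02·(-4.6464, -12.8) = (-0.681472, -1.024)
(s₄, t₄) = (-0.681472, -1.024) − 0.02·(-4.088832, -10.24) = (-0.59969536, -0.8192)
t = -0.8192

-0.8192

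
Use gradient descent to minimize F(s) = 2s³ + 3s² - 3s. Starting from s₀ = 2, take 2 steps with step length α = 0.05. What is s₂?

0.35825

F′(s) = 6s² + 6s - 3
s₁ = 2 − 0.05·33 = 0.35
s₂ = 0.35 − 0.05·(-0.165) = 0.35825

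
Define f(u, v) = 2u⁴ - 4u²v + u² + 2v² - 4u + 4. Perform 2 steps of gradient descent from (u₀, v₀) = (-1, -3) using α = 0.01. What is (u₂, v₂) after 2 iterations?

∇f = (8u³ - 8uv + 2u - 4, -4u² + 4v)
Step 1: at (-1, -3), ∇f = (-38, -16) → (-1, -3) − 0.01·(-38, -16) = (-0.62, -2.84)
Step 2: at (-0.62, -2.84), ∇f = (-21.233024, -12.8976) → (-0.62, -2.84) − 0.01·(-21.233024, -12.8976) = (-0.40766976, -2.711024)

(-0.40766976, -2.711024)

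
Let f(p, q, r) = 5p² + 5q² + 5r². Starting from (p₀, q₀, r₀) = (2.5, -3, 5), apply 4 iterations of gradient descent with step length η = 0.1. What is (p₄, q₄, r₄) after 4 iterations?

(0, 0, 0)

∇f = (10p, 10q, 10r)
(p₁, q₁, r₁) = (2.5, -3, 5) − 0.1·(25, -30, 50) = (0, 0, 0)
(p₂, q₂, r₂) = (0, 0, 0) − 0.1·(0, 0, 0) = (0, 0, 0)
(p₃, q₃, r₃) = (0, 0, 0) − 0.1·(0, 0, 0) = (0, 0, 0)
(p₄, q₄, r₄) = (0, 0, 0) − 0.1·(0, 0, 0) = (0, 0, 0)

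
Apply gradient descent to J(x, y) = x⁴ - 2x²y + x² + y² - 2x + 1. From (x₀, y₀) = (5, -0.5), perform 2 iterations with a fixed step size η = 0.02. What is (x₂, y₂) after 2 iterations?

(6.99067648, 1.648384)

∇J = (4x³ - 4xy + 2x - 2, -2x² + 2y)
Step 1: at (5, -0.5), ∇J = (518, -51) → (5, -0.5) − 0.02·(518, -51) = (-5.36, 0.52)
Step 2: at (-5.36, 0.52), ∇J = (-617.533824, -56.4192) → (-5.36, 0.52) − 0.02·(-617.533824, -56.4192) = (6.99067648, 1.648384)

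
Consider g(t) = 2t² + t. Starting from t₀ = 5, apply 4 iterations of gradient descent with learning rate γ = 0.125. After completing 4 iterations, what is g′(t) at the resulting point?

g′(t) = 4t + 1
t₁ = 5 − 0.125·21 = 2.375
t₂ = 2.375 − 0.125·10.5 = 1.0625
t₃ = 1.0625 − 0.125·5.25 = 0.40625
t₄ = 0.40625 − 0.125·2.625 = 0.078125
g′(t) at (0.078125) = 1.3125

1.3125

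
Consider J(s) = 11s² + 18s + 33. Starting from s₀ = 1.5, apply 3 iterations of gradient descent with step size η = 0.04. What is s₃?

-0.814176

J′(s) = 22s + 18
Step 1: J′(1.5) = 51; s₁ = 1.5 − 0.04·51 = -0.54
Step 2: J′(-0.54) = 6.12; s₂ = -0.54 − 0.04·6.12 = -0.7848
Step 3: J′(-0.7848) = 0.7344; s₃ = -0.7848 − 0.04·0.7344 = -0.814176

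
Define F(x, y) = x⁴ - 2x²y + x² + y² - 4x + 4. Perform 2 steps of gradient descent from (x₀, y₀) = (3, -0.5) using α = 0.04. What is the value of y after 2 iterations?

∇F = (4x³ - 4xy + 2x - 4, -2x² + 2y)
(x₁, y₁) = (3, -0.5) − 0.04·(116, -19) = (-1.64, 0.26)
(x₂, y₂) = (-1.64, 0.26) − 0.04·(-23.218176, -4.8592) = (-0.71127296, 0.454368)
y = 0.454368

0.454368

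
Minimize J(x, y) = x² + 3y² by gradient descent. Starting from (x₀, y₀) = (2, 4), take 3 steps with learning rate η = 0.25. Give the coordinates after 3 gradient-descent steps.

∇J = (2x, 6y)
Step 1: at (2, 4), ∇J = (4, 24) → (2, 4) − 0.25·(4, 24) = (1, -2)
Step 2: at (1, -2), ∇J = (2, -12) → (1, -2) − 0.25·(2, -12) = (0.5, 1)
Step 3: at (0.5, 1), ∇J = (1, 6) → (0.5, 1) − 0.25·(1, 6) = (0.25, -0.5)

(0.25, -0.5)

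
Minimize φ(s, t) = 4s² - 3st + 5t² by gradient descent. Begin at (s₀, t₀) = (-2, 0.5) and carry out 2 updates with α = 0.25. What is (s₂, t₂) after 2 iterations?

∇φ = (8s - 3t, -3s + 10t)
Step 1: at (-2, 0.5), ∇φ = (-17.5, 11) → (-2, 0.5) − 0.25·(-17.5, 11) = (2.375, -2.25)
Step 2: at (2.375, -2.25), ∇φ = (25.75, -29.625) → (2.375, -2.25) − 0.25·(25.75, -29.625) = (-4.0625, 5.15625)

(-4.0625, 5.15625)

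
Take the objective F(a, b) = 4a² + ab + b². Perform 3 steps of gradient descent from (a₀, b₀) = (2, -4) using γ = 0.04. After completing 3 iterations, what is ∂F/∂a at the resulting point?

4.2816

∇F = (8a + b, a + 2b)
Step 1: at (2, -4), ∇F = (12, -6) → (2, -4) − 0.04·(12, -6) = (1.52, -3.76)
Step 2: at (1.52, -3.76), ∇F = (8.4, -6) → (1.52, -3.76) − 0.04·(8.4, -6) = (1.184, -3.52)
Step 3: at (1.184, -3.52), ∇F = (5.952, -5.856) → (1.184, -3.52) − 0.04·(5.952, -5.856) = (0.94592, -3.28576)
∂F/∂a at (0.94592, -3.28576) = 4.2816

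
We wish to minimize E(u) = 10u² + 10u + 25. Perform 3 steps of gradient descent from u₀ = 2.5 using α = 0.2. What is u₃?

-81.5

E′(u) = 20u + 10
Step 1: E′(2.5) = 60; u₁ = 2.5 − 0.2·60 = -9.5
Step 2: E′(-9.5) = -180; u₂ = -9.5 − 0.2·(-180) = 26.5
Step 3: E′(26.5) = 540; u₃ = 26.5 − 0.2·540 = -81.5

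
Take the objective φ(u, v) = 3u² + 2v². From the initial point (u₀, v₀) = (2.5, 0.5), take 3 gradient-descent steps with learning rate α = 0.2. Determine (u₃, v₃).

(-0.02, 0.004)

∇φ = (6u, 4v)
Step 1: at (2.5, 0.5), ∇φ = (15, 2) → (2.5, 0.5) − 0.2·(15, 2) = (-0.5, 0.1)
Step 2: at (-0.5, 0.1), ∇φ = (-3, 0.4) → (-0.5, 0.1) − 0.2·(-3, 0.4) = (0.1, 0.02)
Step 3: at (0.1, 0.02), ∇φ = (0.6, 0.08) → (0.1, 0.02) − 0.2·(0.6, 0.08) = (-0.02, 0.004)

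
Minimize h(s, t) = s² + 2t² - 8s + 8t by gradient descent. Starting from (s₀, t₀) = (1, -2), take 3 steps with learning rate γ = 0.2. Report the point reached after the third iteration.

∇h = (2s - 8, 4t + 8)
(s₁, t₁) = (1, -2) − 0.2·(-6, 0) = (2.2, -2)
(s₂, t₂) = (2.2, -2) − 0.2·(-3.6, 0) = (2.92, -2)
(s₃, t₃) = (2.92, -2) − 0.2·(-2.16, 0) = (3.352, -2)

(3.352, -2)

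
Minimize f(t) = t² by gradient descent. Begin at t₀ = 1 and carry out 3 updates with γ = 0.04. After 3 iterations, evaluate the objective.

f′(t) = 2t
t₁ = 1 − 0.04·2 = 0.92
t₂ = 0.92 − 0.04·1.84 = 0.8464
t₃ = 0.8464 − 0.04·1.6928 = 0.778688
f(0.778688) = 0.606355001344

0.606355001344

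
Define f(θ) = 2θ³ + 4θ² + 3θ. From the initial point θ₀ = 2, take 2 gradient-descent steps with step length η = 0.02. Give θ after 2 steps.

0.741648

f′(θ) = 6θ² + 8θ + 3
θ₁ = 2 − 0.02·43 = 1.14
θ₂ = 1.14 − 0.02·19.9176 = 0.741648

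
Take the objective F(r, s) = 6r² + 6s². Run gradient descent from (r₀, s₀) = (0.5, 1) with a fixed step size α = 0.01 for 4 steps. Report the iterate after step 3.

(0.340736, 0.681472)

∇F = (12r, 12s)
(r₁, s₁) = (0.5, 1) − 0.01·(6, 12) = (0.44, 0.88)
(r₂, s₂) = (0.44, 0.88) − 0.01·(5.28, 10.56) = (0.3872, 0.7744)
(r₃, s₃) = (0.3872, 0.7744) − 0.01·(4.6464, 9.2928) = (0.340736, 0.681472)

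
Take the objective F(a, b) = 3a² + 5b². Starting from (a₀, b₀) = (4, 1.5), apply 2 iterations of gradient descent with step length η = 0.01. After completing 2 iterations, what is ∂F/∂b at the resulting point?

12.15

∇F = (6a, 10b)
Step 1: at (4, 1.5), ∇F = (24, 15) → (4, 1.5) − 0.01·(24, 15) = (3.76, 1.35)
Step 2: at (3.76, 1.35), ∇F = (22.56, 13.5) → (3.76, 1.35) − 0.01·(22.56, 13.5) = (3.5344, 1.215)
∂F/∂b at (3.5344, 1.215) = 12.15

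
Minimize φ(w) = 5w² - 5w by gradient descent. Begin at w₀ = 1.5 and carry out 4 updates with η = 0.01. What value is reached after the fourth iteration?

φ′(w) = 10w - 5
Step 1: φ′(1.5) = 10; w₁ = 1.5 − 0.01·10 = 1.4
Step 2: φ′(1.4) = 9; w₂ = 1.4 − 0.01·9 = 1.31
Step 3: φ′(1.31) = 8.1; w₃ = 1.31 − 0.01·8.1 = 1.229
Step 4: φ′(1.229) = 7.29; w₄ = 1.229 − 0.01·7.29 = 1.1561

1.1561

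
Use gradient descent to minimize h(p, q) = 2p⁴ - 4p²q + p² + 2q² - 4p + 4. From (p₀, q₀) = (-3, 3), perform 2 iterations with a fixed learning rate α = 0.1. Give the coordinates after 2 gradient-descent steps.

∇h = (8p³ - 8pq + 2p - 4, -4p² + 4q)
(p₁, q₁) = (-3, 3) − 0.1·(-154, -24) = (12.4, 5.4)
(p₂, q₂) = (12.4, 5.4) − 0.1·(14738.112, -593.44) = (-1461.4112, 64.744)

(-1461.4112, 64.744)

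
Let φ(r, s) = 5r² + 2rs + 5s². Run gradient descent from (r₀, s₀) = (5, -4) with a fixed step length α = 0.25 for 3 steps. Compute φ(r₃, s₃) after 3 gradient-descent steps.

∇φ = (10r + 2s, 2r + 10s)
Step 1: at (5, -4), ∇φ = (42, -30) → (5, -4) − 0.25·(42, -30) = (-5.5, 3.5)
Step 2: at (-5.5, 3.5), ∇φ = (-48, 24) → (-5.5, 3.5) − 0.25·(-48, 24) = (6.5, -2.5)
Step 3: at (6.5, -2.5), ∇φ = (60, -12) → (6.5, -2.5) − 0.25·(60, -12) = (-8.5, 0.5)
φ(-8.5, 0.5) = 354

354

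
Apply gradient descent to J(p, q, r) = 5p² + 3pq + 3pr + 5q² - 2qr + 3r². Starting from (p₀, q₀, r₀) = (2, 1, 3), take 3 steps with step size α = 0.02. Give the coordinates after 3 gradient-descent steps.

∇J = (10p + 3q + 3r, 3p + 10q - 2r, 3p - 2q + 6r)
Step 1: at (2, 1, 3), ∇J = (32, 10, 22) → (2, 1, 3) − 0.02·(32, 10, 22) = (1.36, 0.8, 2.56)
Step 2: at (1.36, 0.8, 2.56), ∇J = (23.68, 6.96, 17.84) → (1.36, 0.8, 2.56) − 0.02·(23.68, 6.96, 17.84) = (0.8864, 0.6608, 2.2032)
Step 3: at (0.8864, 0.6608, 2.2032), ∇J = (17.456, 4.8608, 14.5568) → (0.8864, 0.6608, 2.2032) − 0.02·(17.456, 4.8608, 14.5568) = (0.53728, 0.563584, 1.912064)

(0.53728, 0.563584, 1.912064)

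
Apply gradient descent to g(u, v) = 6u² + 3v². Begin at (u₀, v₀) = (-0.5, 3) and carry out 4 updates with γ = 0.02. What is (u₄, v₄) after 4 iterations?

(-0.16681088, 1.79908608)

∇g = (12u, 6v)
(u₁, v₁) = (-0.5, 3) − 0.02·(-6, 18) = (-0.38, 2.64)
(u₂, v₂) = (-0.38, 2.64) − 0.02·(-4.56, 15.84) = (-0.2888, 2.3232)
(u₃, v₃) = (-0.2888, 2.3232) − 0.02·(-3.4656, 13.9392) = (-0.219488, 2.044416)
(u₄, v₄) = (-0.219488, 2.044416) − 0.02·(-2.633856, 12.266496) = (-0.16681088, 1.79908608)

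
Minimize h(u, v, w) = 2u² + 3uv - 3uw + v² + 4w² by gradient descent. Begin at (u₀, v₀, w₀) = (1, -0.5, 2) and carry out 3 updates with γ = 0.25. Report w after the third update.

∇h = (4u + 3v - 3w, 3u + 2v, -3u + 8w)
Step 1: at (1, -0.5, 2), ∇h = (-3.5, 2, 13) → (1, -0.5, 2) − 0.25·(-3.5, 2, 13) = (1.875, -1, -1.25)
Step 2: at (1.875, -1, -1.25), ∇h = (8.25, 3.625, -15.625) → (1.875, -1, -1.25) − 0.25·(8.25, 3.625, -15.625) = (-0.1875, -1.90625, 2.65625)
Step 3: at (-0.1875, -1.90625, 2.65625), ∇h = (-14.4375, -4.375, 21.8125) → (-0.1875, -1.90625, 2.65625) − 0.25·(-14.4375, -4.375, 21.8125) = (3.421875, -0.8125, -2.796875)
w = -2.796875

-2.796875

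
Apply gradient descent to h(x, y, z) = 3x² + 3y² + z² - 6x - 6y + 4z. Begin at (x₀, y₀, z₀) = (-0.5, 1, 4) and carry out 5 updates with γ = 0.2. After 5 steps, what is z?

∇h = (6x - 6, 6y - 6, 2z + 4)
Step 1: at (-0.5, 1, 4), ∇h = (-9, 0, 12) → (-0.5, 1, 4) − 0.2·(-9, 0, 12) = (1.3, 1, 1.6)
Step 2: at (1.3, 1, 1.6), ∇h = (1.8, 0, 7.2) → (1.3, 1, 1.6) − 0.2·(1.8, 0, 7.2) = (0.94, 1, 0.16)
Step 3: at (0.94, 1, 0.16), ∇h = (-0.36, 0, 4.32) → (0.94, 1, 0.16) − 0.2·(-0.36, 0, 4.32) = (1.012, 1, -0.704)
Step 4: at (1.012, 1, -0.704), ∇h = (0.072, 0, 2.592) → (1.012, 1, -0.704) − 0.2·(0.072, 0, 2.592) = (0.9976, 1, -1.2224)
Step 5: at (0.9976, 1, -1.2224), ∇h = (-0.0144, 0, 1.5552) → (0.9976, 1, -1.2224) − 0.2·(-0.0144, 0, 1.5552) = (1.00048, 1, -1.53344)
z = -1.53344

-1.53344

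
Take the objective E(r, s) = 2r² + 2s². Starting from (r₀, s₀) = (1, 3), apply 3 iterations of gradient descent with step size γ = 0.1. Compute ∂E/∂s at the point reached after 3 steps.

2.592

∇E = (4r, 4s)
Step 1: at (1, 3), ∇E = (4, 12) → (1, 3) − 0.1·(4, 12) = (0.6, 1.8)
Step 2: at (0.6, 1.8), ∇E = (2.4, 7.2) → (0.6, 1.8) − 0.1·(2.4, 7.2) = (0.36, 1.08)
Step 3: at (0.36, 1.08), ∇E = (1.44, 4.32) → (0.36, 1.08) − 0.1·(1.44, 4.32) = (0.216, 0.648)
∂E/∂s at (0.216, 0.648) = 2.592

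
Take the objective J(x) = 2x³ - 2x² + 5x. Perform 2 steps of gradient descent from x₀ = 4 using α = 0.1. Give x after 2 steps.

J′(x) = 6x² - 4x + 5
x₁ = 4 − 0.1·85 = -4.5
x₂ = -4.5 − 0.1·144.5 = -18.95

-18.95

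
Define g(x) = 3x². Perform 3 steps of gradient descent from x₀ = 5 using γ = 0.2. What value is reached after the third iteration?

-0.04

g′(x) = 6x
x₁ = 5 − 0.2·30 = -1
x₂ = -1 − 0.2·(-6) = 0.2
x₃ = 0.2 − 0.2·1.2 = -0.04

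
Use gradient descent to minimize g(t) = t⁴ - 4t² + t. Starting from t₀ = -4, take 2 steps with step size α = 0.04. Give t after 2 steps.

g′(t) = 4t³ - 8t + 1
Step 1: g′(-4) = -223; t₁ = -4 − 0.04·(-223) = 4.92
Step 2: g′(4.92) = 438.021952; t₂ = 4.92 − 0.04·438.021952 = -12.60087808

-12.60087808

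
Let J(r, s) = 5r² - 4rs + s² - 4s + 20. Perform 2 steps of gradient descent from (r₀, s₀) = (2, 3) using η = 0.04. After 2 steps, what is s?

∇J = (10r - 4s, -4r + 2s - 4)
Step 1: at (2, 3), ∇J = (8, -6) → (2, 3) − 0.04·(8, -6) = (1.68, 3.24)
Step 2: at (1.68, 3.24), ∇J = (3.84, -4.24) → (1.68, 3.24) − 0.04·(3.84, -4.24) = (1.5264, 3.4096)
s = 3.4096

3.4096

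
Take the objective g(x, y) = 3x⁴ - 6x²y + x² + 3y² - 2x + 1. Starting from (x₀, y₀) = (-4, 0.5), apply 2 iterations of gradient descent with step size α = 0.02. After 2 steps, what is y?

∇g = (12x³ - 12xy + 2x - 2, -6x² + 6y)
(x₁, y₁) = (-4, 0.5) − 0.02·(-754, -93) = (11.08, 2.36)
(x₂, y₂) = (11.08, 2.36) − 0.02·(16029.394944, -722.4384) = (-309.50789888, 16.808768)
y = 16.808768

16.808768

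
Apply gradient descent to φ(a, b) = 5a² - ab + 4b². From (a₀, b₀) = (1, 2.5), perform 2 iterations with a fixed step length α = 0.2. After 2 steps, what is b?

0.68

∇φ = (10a - b, -a + 8b)
Step 1: at (1, 2.5), ∇φ = (7.5, 19) → (1, 2.5) − 0.2·(7.5, 19) = (-0.5, -1.3)
Step 2: at (-0.5, -1.3), ∇φ = (-3.7, -9.9) → (-0.5, -1.3) − 0.2·(-3.7, -9.9) = (0.24, 0.68)
b = 0.68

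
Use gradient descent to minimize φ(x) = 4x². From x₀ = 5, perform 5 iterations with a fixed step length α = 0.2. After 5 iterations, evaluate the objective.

0.60466176

φ′(x) = 8x
x₁ = 5 − 0.2·40 = -3
x₂ = -3 − 0.2·(-24) = 1.8
x₃ = 1.8 − 0.2·14.4 = -1.08
x₄ = -1.08 − 0.2·(-8.64) = 0.648
x₅ = 0.648 − 0.2·5.184 = -0.3888
φ(-0.3888) = 0.60466176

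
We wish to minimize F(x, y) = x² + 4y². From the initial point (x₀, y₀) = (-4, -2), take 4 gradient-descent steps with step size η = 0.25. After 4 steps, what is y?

-2

∇F = (2x, 8y)
Step 1: at (-4, -2), ∇F = (-8, -16) → (-4, -2) − 0.25·(-8, -16) = (-2, 2)
Step 2: at (-2, 2), ∇F = (-4, 16) → (-2, 2) − 0.25·(-4, 16) = (-1, -2)
Step 3: at (-1, -2), ∇F = (-2, -16) → (-1, -2) − 0.25·(-2, -16) = (-0.5, 2)
Step 4: at (-0.5, 2), ∇F = (-1, 16) → (-0.5, 2) − 0.25·(-1, 16) = (-0.25, -2)
y = -2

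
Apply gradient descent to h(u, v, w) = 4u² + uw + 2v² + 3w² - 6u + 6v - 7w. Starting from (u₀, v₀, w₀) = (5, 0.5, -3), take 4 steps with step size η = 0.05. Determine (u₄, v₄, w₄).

(1.4373375, -0.6808, -0.18263125)

∇h = (8u + w - 6, 4v + 6, u + 6w - 7)
Step 1: at (5, 0.5, -3), ∇h = (31, 8, -20) → (5, 0.5, -3) − 0.05·(31, 8, -20) = (3.45, 0.1, -2)
Step 2: at (3.45, 0.1, -2), ∇h = (19.6, 6.4, -15.55) → (3.45, 0.1, -2) − 0.05·(19.6, 6.4, -15.55) = (2.47, -0.22, -1.2225)
Step 3: at (2.47, -0.22, -1.2225), ∇h = (12.5375, 5.12, -11.865) → (2.47, -0.22, -1.2225) − 0.05·(12.5375, 5.12, -11.865) = (1.843125, -0.476, -0.62925)
Step 4: at (1.843125, -0.476, -0.62925), ∇h = (8.11575, 4.096, -8.932375) → (1.843125, -0.476, -0.62925) − 0.05·(8.11575, 4.096, -8.932375) = (1.4373375, -0.6808, -0.18263125)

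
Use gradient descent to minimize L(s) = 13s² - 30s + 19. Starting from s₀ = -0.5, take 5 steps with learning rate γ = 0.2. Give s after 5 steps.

L′(s) = 26s - 30
s₁ = -0.5 − 0.2·(-43) = 8.1
s₂ = 8.1 − 0.2·180.6 = -28.02
s₃ = -28.02 − 0.2·(-758.52) = 123.684
s₄ = 123.684 − 0.2·3185.784 = -513.4728
s₅ = -513.4728 − 0.2·(-13380.2928) = 2162.58576

2162.58576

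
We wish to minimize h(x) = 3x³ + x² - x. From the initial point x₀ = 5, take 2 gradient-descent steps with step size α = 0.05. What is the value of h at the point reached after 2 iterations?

h′(x) = 9x² + 2x - 1
Step 1: h′(5) = 234; x₁ = 5 − 0.05·234 = -6.7
Step 2: h′(-6.7) = 389.61; x₂ = -6.7 − 0.05·389.61 = -26.1805
h(-26.1805) = -53122.204340455375

-53122.204340455375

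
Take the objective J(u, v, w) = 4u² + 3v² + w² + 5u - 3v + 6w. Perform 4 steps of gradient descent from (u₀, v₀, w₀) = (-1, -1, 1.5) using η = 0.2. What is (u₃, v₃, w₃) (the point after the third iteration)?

∇J = (8u + 5, 6v - 3, 2w + 6)
Step 1: at (-1, -1, 1.5), ∇J = (-3, -9, 9) → (-1, -1, 1.5) − 0.2·(-3, -9, 9) = (-0.4, 0.8, -0.3)
Step 2: at (-0.4, 0.8, -0.3), ∇J = (1.8, 1.8, 5.4) → (-0.4, 0.8, -0.3) − 0.2·(1.8, 1.8, 5.4) = (-0.76, 0.44, -1.38)
Step 3: at (-0.76, 0.44, -1.38), ∇J = (-1.08, -0.36, 3.24) → (-0.76, 0.44, -1.38) − 0.2·(-1.08, -0.36, 3.24) = (-0.544, 0.512, -2.028)

(-0.544, 0.512, -2.028)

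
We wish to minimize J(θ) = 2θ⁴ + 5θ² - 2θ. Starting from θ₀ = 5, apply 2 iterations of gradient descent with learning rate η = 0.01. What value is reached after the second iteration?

8.25332736

J′(θ) = 8θ³ + 10θ - 2
θ₁ = 5 − 0.01·1048 = -5.48
θ₂ = -5.48 − 0.01·(-1373.332736) = 8.25332736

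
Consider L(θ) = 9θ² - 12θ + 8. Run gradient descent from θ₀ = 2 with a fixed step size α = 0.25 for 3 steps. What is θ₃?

-56.5

L′(θ) = 18θ - 12
θ₁ = 2 − 0.25·24 = -4
θ₂ = -4 − 0.25·(-84) = 17
θ₃ = 17 − 0.25·294 = -56.5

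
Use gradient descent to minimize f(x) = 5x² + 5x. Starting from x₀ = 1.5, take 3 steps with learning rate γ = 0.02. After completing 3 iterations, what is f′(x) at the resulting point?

10.24

f′(x) = 10x + 5
x₁ = 1.5 − 0.02·20 = 1.1
x₂ = 1.1 − 0.02·16 = 0.78
x₃ = 0.78 − 0.02·12.8 = 0.524
f′(x) at (0.524) = 10.24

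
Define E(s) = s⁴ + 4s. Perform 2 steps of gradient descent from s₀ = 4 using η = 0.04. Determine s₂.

35.38304

E′(s) = 4s³ + 4
Step 1: E′(4) = 260; s₁ = 4 − 0.04·260 = -6.4
Step 2: E′(-6.4) = -1044.576; s₂ = -6.4 − 0.04·(-1044.576) = 35.38304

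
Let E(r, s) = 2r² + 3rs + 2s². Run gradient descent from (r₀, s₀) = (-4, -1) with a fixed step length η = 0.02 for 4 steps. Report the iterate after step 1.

(-3.62, -0.68)

∇E = (4r + 3s, 3r + 4s)
(r₁, s₁) = (-4, -1) − 0.02·(-19, -16) = (-3.62, -0.68)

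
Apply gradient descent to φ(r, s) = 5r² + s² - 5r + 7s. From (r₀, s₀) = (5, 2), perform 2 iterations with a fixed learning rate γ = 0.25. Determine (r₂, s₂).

∇φ = (10r - 5, 2s + 7)
(r₁, s₁) = (5, 2) − 0.25·(45, 11) = (-6.25, -0.75)
(r₂, s₂) = (-6.25, -0.75) − 0.25·(-67.5, 5.5) = (10.625, -2.125)

(10.625, -2.125)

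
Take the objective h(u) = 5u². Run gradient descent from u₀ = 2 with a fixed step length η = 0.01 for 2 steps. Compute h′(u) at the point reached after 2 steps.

16.2

h′(u) = 10u
u₁ = 2 − 0.01·20 = 1.8
u₂ = 1.8 − 0.01·18 = 1.62
h′(u) at (1.62) = 16.2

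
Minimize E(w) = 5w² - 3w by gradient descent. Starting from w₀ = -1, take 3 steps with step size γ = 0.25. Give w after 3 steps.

4.6875

E′(w) = 10w - 3
w₁ = -1 − 0.25·(-13) = 2.25
w₂ = 2.25 − 0.25·19.5 = -2.625
w₃ = -2.625 − 0.25·(-29.25) = 4.6875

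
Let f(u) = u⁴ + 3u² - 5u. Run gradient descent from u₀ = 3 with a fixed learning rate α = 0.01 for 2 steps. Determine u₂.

f′(u) = 4u³ + 6u - 5
Step 1: f′(3) = 121; u₁ = 3 − 0.01·121 = 1.79
Step 2: f′(1.79) = 28.681356; u₂ = 1.79 − 0.01·28.681356 = 1.50318644

1.50318644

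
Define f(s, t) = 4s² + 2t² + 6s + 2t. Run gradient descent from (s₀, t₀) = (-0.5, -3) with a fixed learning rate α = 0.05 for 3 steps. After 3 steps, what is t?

∇f = (8s + 6, 4t + 2)
(s₁, t₁) = (-0.5, -3) − 0.05·(2, -10) = (-0.6, -2.5)
(s₂, t₂) = (-0.6, -2.5) − 0.05·(1.2, -8) = (-0.66, -2.1)
(s₃, t₃) = (-0.66, -2.1) − 0.05·(0.72, -6.4) = (-0.696, -1.78)
t = -1.78

-1.78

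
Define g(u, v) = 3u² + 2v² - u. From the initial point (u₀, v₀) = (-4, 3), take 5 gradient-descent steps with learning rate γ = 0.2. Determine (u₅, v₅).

(0.168, 0.00096)

∇g = (6u - 1, 4v)
Step 1: at (-4, 3), ∇g = (-25, 12) → (-4, 3) − 0.2·(-25, 12) = (1, 0.6)
Step 2: at (1, 0.6), ∇g = (5, 2.4) → (1, 0.6) − 0.2·(5, 2.4) = (0, 0.12)
Step 3: at (0, 0.12), ∇g = (-1, 0.48) → (0, 0.12) − 0.2·(-1, 0.48) = (0.2, 0.024)
Step 4: at (0.2, 0.024), ∇g = (0.2, 0.096) → (0.2, 0.024) − 0.2·(0.2, 0.096) = (0.16, 0.0048)
Step 5: at (0.16, 0.0048), ∇g = (-0.04, 0.0192) → (0.16, 0.0048) − 0.2·(-0.04, 0.0192) = (0.168, 0.00096)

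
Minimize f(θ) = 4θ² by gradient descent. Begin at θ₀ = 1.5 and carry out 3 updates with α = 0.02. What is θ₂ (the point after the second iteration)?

f′(θ) = 8θ
Step 1: f′(1.5) = 12; θ₁ = 1.5 − 0.02·12 = 1.26
Step 2: f′(1.26) = 10.08; θ₂ = 1.26 − 0.02·10.08 = 1.0584

1.0584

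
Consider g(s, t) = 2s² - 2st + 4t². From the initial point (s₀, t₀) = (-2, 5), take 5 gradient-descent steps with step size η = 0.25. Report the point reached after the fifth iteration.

(5.28125, -12.75)

∇g = (4s - 2t, -2s + 8t)
(s₁, t₁) = (-2, 5) − 0.25·(-18, 44) = (2.5, -6)
(s₂, t₂) = (2.5, -6) − 0.25·(22, -53) = (-3, 7.25)
(s₃, t₃) = (-3, 7.25) − 0.25·(-26.5, 64) = (3.625, -8.75)
(s₄, t₄) = (3.625, -8.75) − 0.25·(32, -77.25) = (-4.375, 10.5625)
(s₅, t₅) = (-4.375, 10.5625) − 0.25·(-38.625, 93.25) = (5.28125, -12.75)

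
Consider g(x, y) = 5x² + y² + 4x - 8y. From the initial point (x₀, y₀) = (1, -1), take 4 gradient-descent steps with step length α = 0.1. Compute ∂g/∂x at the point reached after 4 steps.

0

∇g = (10x + 4, 2y - 8)
(x₁, y₁) = (1, -1) − 0.1·(14, -10) = (-0.4, 0)
(x₂, y₂) = (-0.4, 0) − 0.1·(0, -8) = (-0.4, 0.8)
(x₃, y₃) = (-0.4, 0.8) − 0.1·(0, -6.4) = (-0.4, 1.44)
(x₄, y₄) = (-0.4, 1.44) − 0.1·(0, -5.12) = (-0.4, 1.952)
∂g/∂x at (-0.4, 1.952) = 0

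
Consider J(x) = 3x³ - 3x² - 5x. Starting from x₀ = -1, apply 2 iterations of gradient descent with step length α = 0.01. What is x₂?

J′(x) = 9x² - 6x - 5
x₁ = -1 − 0.01·10 = -1.1
x₂ = -1.1 − 0.01·12.49 = -1.2249

-1.2249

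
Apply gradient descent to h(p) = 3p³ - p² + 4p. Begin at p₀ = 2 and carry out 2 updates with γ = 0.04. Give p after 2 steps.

h′(p) = 9p² - 2p + 4
p₁ = 2 − 0.04·36 = 0.56
p₂ = 0.56 − 0.04·5.7024 = 0.331904

0.331904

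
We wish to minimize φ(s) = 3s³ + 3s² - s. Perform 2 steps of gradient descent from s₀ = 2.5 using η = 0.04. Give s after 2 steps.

φ′(s) = 9s² + 6s - 1
Step 1: φ′(2.5) = 70.25; s₁ = 2.5 − 0.04·70.25 = -0.31
Step 2: φ′(-0.31) = -1.9951; s₂ = -0.31 − 0.04·(-1.9951) = -0.230196

-0.230196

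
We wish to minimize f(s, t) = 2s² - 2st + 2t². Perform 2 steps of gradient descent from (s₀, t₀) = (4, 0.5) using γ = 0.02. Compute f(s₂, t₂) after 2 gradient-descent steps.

∇f = (4s - 2t, -2s + 4t)
(s₁, t₁) = (4, 0.5) − 0.02·(15, -6) = (3.7, 0.62)
(s₂, t₂) = (3.7, 0.62) − 0.02·(13.56, -4.92) = (3.4288, 0.7184)
f(3.4288, 0.7184) = 19.61903616

19.61903616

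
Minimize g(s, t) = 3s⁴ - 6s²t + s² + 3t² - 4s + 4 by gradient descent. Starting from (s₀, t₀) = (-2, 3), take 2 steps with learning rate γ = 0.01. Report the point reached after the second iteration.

(-1.65430016, 3.045744)

∇g = (12s³ - 12st + 2s - 4, -6s² + 6t)
(s₁, t₁) = (-2, 3) − 0.01·(-32, -6) = (-1.68, 3.06)
(s₂, t₂) = (-1.68, 3.06) − 0.01·(-2.569984, 1.4256) = (-1.65430016, 3.045744)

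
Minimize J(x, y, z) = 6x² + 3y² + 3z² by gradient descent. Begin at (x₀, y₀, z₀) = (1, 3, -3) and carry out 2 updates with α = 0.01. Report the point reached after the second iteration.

(0.7744, 2.6508, -2.6508)

∇J = (12x, 6y, 6z)
Step 1: at (1, 3, -3), ∇J = (12, 18, -18) → (1, 3, -3) − 0.01·(12, 18, -18) = (0.88, 2.82, -2.82)
Step 2: at (0.88, 2.82, -2.82), ∇J = (10.56, 16.92, -16.92) → (0.88, 2.82, -2.82) − 0.01·(10.56, 16.92, -16.92) = (0.7744, 2.6508, -2.6508)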